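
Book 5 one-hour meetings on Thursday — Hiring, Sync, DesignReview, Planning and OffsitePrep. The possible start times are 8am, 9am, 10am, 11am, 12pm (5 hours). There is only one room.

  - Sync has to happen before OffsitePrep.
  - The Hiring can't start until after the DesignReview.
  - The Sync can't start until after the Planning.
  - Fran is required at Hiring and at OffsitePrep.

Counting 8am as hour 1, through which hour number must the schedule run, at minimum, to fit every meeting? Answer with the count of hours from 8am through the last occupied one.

The precedence chain requires at least 3 distinct hours.
With at most 1 per hour and 5 meetings, at least 5 hours are needed.
5 works (last occupied hour: 12pm): for example OffsitePrep -> 12pm; Sync -> 9am; Planning -> 8am; Hiring -> 11am; DesignReview -> 10am.

5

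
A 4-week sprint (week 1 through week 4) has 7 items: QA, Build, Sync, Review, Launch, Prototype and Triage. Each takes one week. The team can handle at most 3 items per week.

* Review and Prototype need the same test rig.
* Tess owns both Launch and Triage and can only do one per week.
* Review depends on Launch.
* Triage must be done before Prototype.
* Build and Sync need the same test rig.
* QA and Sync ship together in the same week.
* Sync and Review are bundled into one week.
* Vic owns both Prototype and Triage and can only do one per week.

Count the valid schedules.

Splitting on QA: it can be week 2 (3), week 3 (9), week 4 (18). Listing each branch's schedules as (Build, Sync, Review, Launch, Prototype, Triage) by week number:
QA=week 2: (1,2,2,1,4,3) (3,2,2,1,4,3) (4,2,2,1,4,3) — 3.
QA=week 3: (1,3,3,1,4,2) (1,3,3,2,2,1) (1,3,3,2,4,1) (2,3,3,1,4,2) (2,3,3,2,2,1) (2,3,3,2,4,1) (4,3,3,1,4,2) (4,3,3,2,2,1) (4,3,3,2,4,1) — 9.
QA=week 4: (1,4,4,1,3,2) (1,4,4,2,2,1) (1,4,4,2,3,1) (1,4,4,3,2,1) (1,4,4,3,3,1) (1,4,4,3,3,2) (2,4,4,1,3,2) (2,4,4,2,2,1) (2,4,4,2,3,1) (2,4,4,3,2,1) (2,4,4,3,3,1) (2,4,4,3,3,2) (3,4,4,1,3,2) (3,4,4,2,2,1) (3,4,4,2,3,1) (3,4,4,3,2,1) (3,4,4,3,3,1) (3,4,4,3,3,2) — 18.
Summing: 3 + 9 + 18 = 30.

30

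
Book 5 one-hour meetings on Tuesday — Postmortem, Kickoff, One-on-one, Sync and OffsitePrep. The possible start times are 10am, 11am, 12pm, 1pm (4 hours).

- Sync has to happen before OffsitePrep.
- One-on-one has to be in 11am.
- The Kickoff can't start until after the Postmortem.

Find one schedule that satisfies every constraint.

OffsitePrep -> 11am, One-on-one -> 11am, Kickoff -> 11am, Sync -> 10am, Postmortem -> 10am

Checking: Postmortem(10am) before Kickoff(11am); Sync(10am) before OffsitePrep(11am); One-on-one=11am in [11am,11am].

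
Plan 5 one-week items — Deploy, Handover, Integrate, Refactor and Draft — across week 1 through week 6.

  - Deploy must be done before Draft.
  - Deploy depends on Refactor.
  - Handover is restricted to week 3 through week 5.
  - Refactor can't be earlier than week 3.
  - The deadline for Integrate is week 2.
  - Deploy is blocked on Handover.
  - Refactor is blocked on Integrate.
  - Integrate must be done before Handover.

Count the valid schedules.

12

Splitting on Deploy: it can be week 4 (4), week 5 (8). Listing each branch's schedules as (Handover, Integrate, Refactor, Draft) by week number:
Deploy=week 4: (3,1,3,5) (3,1,3,6) (3,2,3,5) (3,2,3,6) — 4.
Deploy=week 5: (3,1,3,6) (3,1,4,6) (3,2,3,6) (3,2,4,6) (4,1,3,6) (4,1,4,6) (4,2,3,6) (4,2,4,6) — 8.
Summing: 4 + 8 = 12.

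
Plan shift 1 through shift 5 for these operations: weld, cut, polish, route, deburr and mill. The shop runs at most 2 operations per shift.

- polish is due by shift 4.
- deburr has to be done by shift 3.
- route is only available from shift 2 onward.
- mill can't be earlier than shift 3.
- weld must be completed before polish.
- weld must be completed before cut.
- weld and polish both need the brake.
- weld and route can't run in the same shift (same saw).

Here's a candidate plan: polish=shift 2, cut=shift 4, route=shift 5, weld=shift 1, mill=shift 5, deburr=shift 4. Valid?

mill can't be earlier than shift 3 — holds.
deburr has to be done by shift 3 — violated.
The shop runs at most 2 operations per shift — holds.
weld and polish both need the brake — holds.
weld and route can't run in the same shift (same saw) — holds.
route is only available from shift 2 onward — holds.
weld must be completed before cut — holds.
weld must be completed before polish — holds.
polish is due by shift 4 — holds.

Invalid. deburr has to be done by shift 3.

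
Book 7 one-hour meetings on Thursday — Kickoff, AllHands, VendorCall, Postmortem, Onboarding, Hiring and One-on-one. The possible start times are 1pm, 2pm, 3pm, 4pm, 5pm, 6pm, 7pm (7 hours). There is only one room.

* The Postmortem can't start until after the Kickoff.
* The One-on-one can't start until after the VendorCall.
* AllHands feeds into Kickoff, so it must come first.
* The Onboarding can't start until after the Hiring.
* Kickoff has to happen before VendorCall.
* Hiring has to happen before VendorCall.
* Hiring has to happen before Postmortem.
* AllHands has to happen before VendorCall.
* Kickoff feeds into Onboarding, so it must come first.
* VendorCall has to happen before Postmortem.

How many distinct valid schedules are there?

24

Splitting on Kickoff: it can be 2pm (8), 3pm (16). Listing each branch's schedules as (AllHands, VendorCall, Postmortem, Onboarding, Hiring, One-on-one):
Kickoff=2pm: (1pm,4pm,5pm,6pm,3pm,7pm) (1pm,4pm,5pm,7pm,3pm,6pm) (1pm,4pm,6pm,5pm,3pm,7pm) (1pm,4pm,6pm,7pm,3pm,5pm) (1pm,4pm,7pm,5pm,3pm,6pm) (1pm,4pm,7pm,6pm,3pm,5pm) (1pm,5pm,6pm,4pm,3pm,7pm) (1pm,5pm,7pm,4pm,3pm,6pm) — 8.
Kickoff=3pm: (1pm,4pm,5pm,6pm,2pm,7pm) (1pm,4pm,5pm,7pm,2pm,6pm) (1pm,4pm,6pm,5pm,2pm,7pm) (1pm,4pm,6pm,7pm,2pm,5pm) (1pm,4pm,7pm,5pm,2pm,6pm) (1pm,4pm,7pm,6pm,2pm,5pm) (1pm,5pm,6pm,4pm,2pm,7pm) (1pm,5pm,7pm,4pm,2pm,6pm) (2pm,4pm,5pm,6pm,1pm,7pm) (2pm,4pm,5pm,7pm,1pm,6pm) (2pm,4pm,6pm,5pm,1pm,7pm) (2pm,4pm,6pm,7pm,1pm,5pm) (2pm,4pm,7pm,5pm,1pm,6pm) (2pm,4pm,7pm,6pm,1pm,5pm) (2pm,5pm,6pm,4pm,1pm,7pm) (2pm,5pm,7pm,4pm,1pm,6pm) — 16.
Summing: 8 + 16 = 24.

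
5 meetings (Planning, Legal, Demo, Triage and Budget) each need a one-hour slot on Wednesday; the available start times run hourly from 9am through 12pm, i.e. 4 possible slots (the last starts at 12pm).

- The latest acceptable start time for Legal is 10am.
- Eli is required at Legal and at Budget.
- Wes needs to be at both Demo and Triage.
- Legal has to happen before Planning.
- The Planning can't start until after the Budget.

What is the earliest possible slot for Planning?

Precedence pushes Planning to at least 10am.
Planning at 11am is achievable: Demo in 9am; Legal in 9am; Triage in 10am; Planning in 11am; Budget in 10am.
Nothing earlier works — the conflict constraints rule out every slot before 11am.

11am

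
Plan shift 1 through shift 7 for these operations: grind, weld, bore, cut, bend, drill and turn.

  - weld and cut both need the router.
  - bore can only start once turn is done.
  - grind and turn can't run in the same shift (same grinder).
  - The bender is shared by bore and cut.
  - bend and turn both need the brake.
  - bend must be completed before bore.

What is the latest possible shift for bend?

Downstream work caps bend at shift 6.
bend at shift 6 is achievable: weld in shift 1; bore in shift 7; turn in shift 1; drill in shift 1; bend in shift 6; grind in shift 2; cut in shift 2.

shift 6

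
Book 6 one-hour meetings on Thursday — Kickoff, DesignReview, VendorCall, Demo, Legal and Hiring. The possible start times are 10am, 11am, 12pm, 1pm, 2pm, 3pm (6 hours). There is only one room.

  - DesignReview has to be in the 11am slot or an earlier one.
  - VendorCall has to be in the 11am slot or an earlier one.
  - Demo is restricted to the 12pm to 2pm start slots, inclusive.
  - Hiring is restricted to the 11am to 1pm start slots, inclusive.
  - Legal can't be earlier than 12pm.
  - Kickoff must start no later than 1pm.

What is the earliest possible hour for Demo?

Demo is available from 12pm; Demo's own window allows nothing later than 2pm.
Demo at 2pm is achievable: Demo -> 2pm, Kickoff -> 1pm, Hiring -> 12pm, VendorCall -> 11am, DesignReview -> 10am, Legal -> 3pm.
Nothing earlier works — the capacity limit rule out every hour before 2pm.

2pm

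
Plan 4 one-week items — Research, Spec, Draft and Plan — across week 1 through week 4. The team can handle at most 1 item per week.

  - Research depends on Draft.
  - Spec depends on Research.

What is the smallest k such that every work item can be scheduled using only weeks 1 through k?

4

The precedence chain requires at least 3 distinct weeks.
With at most 1 per week and 4 work items, at least 4 weeks are needed.
4 works (last occupied week: week 4): for example Spec -> week 3; Draft -> week 1; Research -> week 2; Plan -> week 4.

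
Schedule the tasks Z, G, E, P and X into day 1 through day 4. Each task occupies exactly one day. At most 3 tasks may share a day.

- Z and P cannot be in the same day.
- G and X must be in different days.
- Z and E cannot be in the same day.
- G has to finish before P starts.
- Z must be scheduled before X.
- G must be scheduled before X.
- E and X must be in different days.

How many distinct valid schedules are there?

Splitting on Z: it can be day 1 (28), day 2 (18), day 3 (8). Listing each branch's schedules as (G, E, P, X) by day number:
Z=day 1: (1,2,2,3) (1,2,2,4) (1,2,3,3) (1,2,3,4) (1,2,4,3) (1,2,4,4) (1,3,2,2) (1,3,2,4) (1,3,3,2) (1,3,3,4) (1,3,4,2) (1,3,4,4) (1,4,2,2) (1,4,2,3) (1,4,3,2) (1,4,3,3) (1,4,4,2) (1,4,4,3) (2,2,3,3) (2,2,3,4) (2,2,4,3) (2,2,4,4) (2,3,3,4) (2,3,4,4) (2,4,3,3) (2,4,4,3) (3,2,4,4) (3,3,4,4) — 28.
Z=day 2: (1,1,3,3) (1,1,3,4) (1,1,4,3) (1,1,4,4) (1,3,3,4) (1,3,4,4) (1,4,3,3) (1,4,4,3) (2,1,3,3) (2,1,3,4) (2,1,4,3) (2,1,4,4) (2,3,3,4) (2,3,4,4) (2,4,3,3) (2,4,4,3) (3,1,4,4) (3,3,4,4) — 18.
Z=day 3: (1,1,2,4) (1,1,4,4) (1,2,2,4) (1,2,4,4) (2,1,4,4) (2,2,4,4) (3,1,4,4) (3,2,4,4) — 8.
Summing: 28 + 18 + 8 = 54.

54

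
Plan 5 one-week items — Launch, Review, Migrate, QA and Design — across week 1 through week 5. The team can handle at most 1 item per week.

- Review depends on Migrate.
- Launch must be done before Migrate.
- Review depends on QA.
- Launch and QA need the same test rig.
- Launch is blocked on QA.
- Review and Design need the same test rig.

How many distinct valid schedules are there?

5

Splitting on Launch: it can be week 2 (3), week 3 (2). Listing each branch's schedules as (Review, Migrate, QA, Design) by week number:
Launch=week 2: (4,3,1,5) (5,3,1,4) (5,4,1,3) — 3.
Launch=week 3: (5,4,1,2) (5,4,2,1) — 2.
Summing: 3 + 2 = 5.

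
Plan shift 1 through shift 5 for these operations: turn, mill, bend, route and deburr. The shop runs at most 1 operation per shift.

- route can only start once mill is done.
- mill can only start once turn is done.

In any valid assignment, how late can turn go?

Downstream work caps turn at shift 3.
turn at shift 3 is achievable: turn -> shift 3; deburr -> shift 2; mill -> shift 4; route -> shift 5; bend -> shift 1.

shift 3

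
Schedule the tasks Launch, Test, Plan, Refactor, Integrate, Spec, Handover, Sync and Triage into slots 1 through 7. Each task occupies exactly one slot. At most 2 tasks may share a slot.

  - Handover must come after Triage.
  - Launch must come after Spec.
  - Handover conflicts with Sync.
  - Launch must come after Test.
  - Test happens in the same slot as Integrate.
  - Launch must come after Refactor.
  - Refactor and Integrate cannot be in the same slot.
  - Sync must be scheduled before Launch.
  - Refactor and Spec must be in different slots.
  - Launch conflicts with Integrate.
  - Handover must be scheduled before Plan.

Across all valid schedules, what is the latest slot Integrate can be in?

6

Integrate must be in the same slot as Test, which can't be after 6, so Integrate is at most 6.
Integrate at 6 is achievable: Triage=1; Test=6; Launch=7; Plan=3; Handover=2; Spec=2; Integrate=6; Sync=3; Refactor=1.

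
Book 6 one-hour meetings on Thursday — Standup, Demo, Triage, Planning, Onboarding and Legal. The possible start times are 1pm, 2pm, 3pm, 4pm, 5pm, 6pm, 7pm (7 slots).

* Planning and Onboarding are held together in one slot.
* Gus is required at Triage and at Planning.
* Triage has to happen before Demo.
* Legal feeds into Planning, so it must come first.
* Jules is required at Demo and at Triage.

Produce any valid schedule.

Triage -> 1pm, Standup -> 1pm, Legal -> 1pm, Onboarding -> 2pm, Planning -> 2pm, Demo -> 2pm

Checking: Legal(1pm) before Planning(2pm); Triage(1pm) before Demo(2pm); Demo(2pm) != Triage(1pm); Triage(1pm) != Planning(2pm); Planning = Onboarding = 2pm.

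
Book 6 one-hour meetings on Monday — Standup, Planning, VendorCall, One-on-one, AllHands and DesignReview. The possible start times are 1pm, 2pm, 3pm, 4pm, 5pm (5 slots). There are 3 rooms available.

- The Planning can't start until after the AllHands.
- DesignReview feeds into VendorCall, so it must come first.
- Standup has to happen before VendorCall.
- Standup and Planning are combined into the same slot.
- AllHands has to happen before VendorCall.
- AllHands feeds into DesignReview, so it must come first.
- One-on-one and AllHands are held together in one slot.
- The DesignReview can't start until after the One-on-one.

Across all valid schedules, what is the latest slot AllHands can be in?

Downstream work caps AllHands at 3pm.
AllHands at 3pm is achievable: Standup in 4pm, AllHands in 3pm, VendorCall in 5pm, Planning in 4pm, One-on-one in 3pm, DesignReview in 4pm.

3pm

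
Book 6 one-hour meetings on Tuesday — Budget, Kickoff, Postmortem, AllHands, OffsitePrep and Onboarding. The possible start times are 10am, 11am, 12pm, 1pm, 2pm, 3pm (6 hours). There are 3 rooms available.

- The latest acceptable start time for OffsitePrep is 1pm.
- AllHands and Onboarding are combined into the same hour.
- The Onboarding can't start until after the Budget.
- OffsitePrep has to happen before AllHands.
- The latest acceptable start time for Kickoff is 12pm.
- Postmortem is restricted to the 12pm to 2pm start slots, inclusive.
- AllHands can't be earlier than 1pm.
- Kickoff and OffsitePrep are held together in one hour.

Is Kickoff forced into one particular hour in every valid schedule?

No

Kickoff can be 10am (e.g. AllHands in 1pm, Kickoff in 10am, Onboarding in 1pm, Budget in 10am, Postmortem in 12pm, OffsitePrep in 10am) or 11am (e.g. Postmortem -> 12pm; Budget -> 10am; Kickoff -> 11am; AllHands -> 1pm; OffsitePrep -> 11am; Onboarding -> 1pm).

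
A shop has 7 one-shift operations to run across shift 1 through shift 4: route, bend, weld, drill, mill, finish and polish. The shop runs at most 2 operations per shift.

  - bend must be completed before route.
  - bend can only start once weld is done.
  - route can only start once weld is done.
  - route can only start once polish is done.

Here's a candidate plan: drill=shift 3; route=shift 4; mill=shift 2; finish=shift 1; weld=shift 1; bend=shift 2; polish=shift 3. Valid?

Valid

bend can only start once weld is done — holds.
The shop runs at most 2 operations per shift — holds.
bend must be completed before route — holds.
route can only start once polish is done — holds.
route can only start once weld is done — holds.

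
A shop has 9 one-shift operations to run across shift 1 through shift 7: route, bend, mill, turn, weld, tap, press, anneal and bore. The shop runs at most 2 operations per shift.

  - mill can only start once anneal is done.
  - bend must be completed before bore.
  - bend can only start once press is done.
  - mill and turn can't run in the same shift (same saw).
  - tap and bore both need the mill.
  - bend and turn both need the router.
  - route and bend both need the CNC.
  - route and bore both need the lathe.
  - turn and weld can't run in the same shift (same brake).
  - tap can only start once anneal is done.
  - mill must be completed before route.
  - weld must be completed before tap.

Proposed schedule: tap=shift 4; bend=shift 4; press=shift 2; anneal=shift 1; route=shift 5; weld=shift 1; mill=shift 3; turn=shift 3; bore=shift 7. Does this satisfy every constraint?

No. mill and turn can't run in the same shift (same saw) is not satisfied.

tap can only start once anneal is done — holds.
mill can only start once anneal is done — holds.
bend and turn both need the router — holds.
mill and turn can't run in the same shift (same saw) — violated.
weld must be completed before tap — holds.
bend can only start once press is done — holds.
bend must be completed before bore — holds.
mill must be completed before route — holds.
tap and bore both need the mill — holds.
turn and weld can't run in the same shift (same brake) — holds.
route and bore both need the lathe — holds.
The shop runs at most 2 operations per shift — holds.
route and bend both need the CNC — holds.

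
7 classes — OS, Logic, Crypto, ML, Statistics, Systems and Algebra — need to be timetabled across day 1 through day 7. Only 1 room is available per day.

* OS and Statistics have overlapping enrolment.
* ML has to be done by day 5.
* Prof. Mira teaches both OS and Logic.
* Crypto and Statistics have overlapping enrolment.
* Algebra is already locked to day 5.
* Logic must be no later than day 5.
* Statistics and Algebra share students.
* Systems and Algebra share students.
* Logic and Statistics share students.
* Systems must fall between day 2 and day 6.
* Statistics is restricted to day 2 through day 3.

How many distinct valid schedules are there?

Splitting on Logic: it can be day 1 (16), day 2 (6), day 3 (6), day 4 (12). Listing each branch's schedules as (OS, Crypto, ML, Statistics, Systems, Algebra) by day number:
Logic=day 1: (2,7,4,3,6,5) (3,7,4,2,6,5) (4,7,2,3,6,5) (4,7,3,2,6,5) (6,7,2,3,4,5) (6,7,3,2,4,5) (6,7,4,2,3,5) (6,7,4,3,2,5) (7,2,4,3,6,5) (7,3,4,2,6,5) (7,4,2,3,6,5) (7,4,3,2,6,5) (7,6,2,3,4,5) (7,6,3,2,4,5) (7,6,4,2,3,5) (7,6,4,3,2,5) — 16.
Logic=day 2: (1,7,4,3,6,5) (4,7,1,3,6,5) (6,7,1,3,4,5) (7,1,4,3,6,5) (7,4,1,3,6,5) (7,6,1,3,4,5) — 6.
Logic=day 3: (1,7,4,2,6,5) (4,7,1,2,6,5) (6,7,1,2,4,5) (7,1,4,2,6,5) (7,4,1,2,6,5) (7,6,1,2,4,5) — 6.
Logic=day 4: (1,7,2,3,6,5) (1,7,3,2,6,5) (2,7,1,3,6,5) (3,7,1,2,6,5) (6,7,1,2,3,5) (6,7,1,3,2,5) (7,1,2,3,6,5) (7,1,3,2,6,5) (7,2,1,3,6,5) (7,3,1,2,6,5) (7,6,1,2,3,5) (7,6,1,3,2,5) — 12.
Summing: 16 + 6 + 6 + 12 = 40.

40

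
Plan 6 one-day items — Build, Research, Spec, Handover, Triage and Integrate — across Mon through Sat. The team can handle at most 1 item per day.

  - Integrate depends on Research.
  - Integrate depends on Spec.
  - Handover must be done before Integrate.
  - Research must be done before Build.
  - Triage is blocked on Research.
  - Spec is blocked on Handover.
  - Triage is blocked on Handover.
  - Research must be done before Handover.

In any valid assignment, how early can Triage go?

Precedence pushes Triage to at least Wed.
Triage at Wed is achievable: Build=Sat, Research=Mon, Integrate=Fri, Spec=Thu, Handover=Tue, Triage=Wed.

Wed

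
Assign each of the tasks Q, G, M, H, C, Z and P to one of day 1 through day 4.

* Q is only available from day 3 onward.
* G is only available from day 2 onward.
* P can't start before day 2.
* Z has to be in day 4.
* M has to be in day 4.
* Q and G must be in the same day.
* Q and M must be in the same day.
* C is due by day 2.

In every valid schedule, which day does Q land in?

Q is available from day 3; Q must be in the same day as M, which can't be before day 4, so Q is at least day 4.
So Q is pinned to day 4.

day 4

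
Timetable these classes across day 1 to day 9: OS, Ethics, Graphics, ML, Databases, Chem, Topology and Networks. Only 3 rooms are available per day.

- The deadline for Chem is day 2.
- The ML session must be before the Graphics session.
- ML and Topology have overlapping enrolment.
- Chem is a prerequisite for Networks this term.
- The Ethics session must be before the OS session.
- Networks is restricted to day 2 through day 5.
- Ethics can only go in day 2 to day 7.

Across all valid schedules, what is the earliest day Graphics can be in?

Precedence pushes Graphics to at least day 2.
Graphics at day 2 is achievable: ML -> day 1, OS -> day 3, Chem -> day 1, Databases -> day 1, Ethics -> day 2, Networks -> day 2, Topology -> day 3, Graphics -> day 2.

day 2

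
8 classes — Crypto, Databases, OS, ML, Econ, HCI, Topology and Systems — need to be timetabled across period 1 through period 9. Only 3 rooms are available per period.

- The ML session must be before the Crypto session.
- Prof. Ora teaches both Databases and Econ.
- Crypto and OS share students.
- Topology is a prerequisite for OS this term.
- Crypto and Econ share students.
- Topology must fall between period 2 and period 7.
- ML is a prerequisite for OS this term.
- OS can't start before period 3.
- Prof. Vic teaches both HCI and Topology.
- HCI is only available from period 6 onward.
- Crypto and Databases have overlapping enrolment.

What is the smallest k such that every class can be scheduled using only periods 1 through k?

6

The precedence chain requires at least 2 distinct periods.
With at most 3 per period and 8 classes, at least 3 periods are needed.
HCI can't be placed before period 6, so the schedule must run through at least period 6.
6 works (last occupied period: period 6): for example Crypto -> period 2, Databases -> period 1, Econ -> period 3, ML -> period 1, OS -> period 3, HCI -> period 6, Topology -> period 2, Systems -> period 1.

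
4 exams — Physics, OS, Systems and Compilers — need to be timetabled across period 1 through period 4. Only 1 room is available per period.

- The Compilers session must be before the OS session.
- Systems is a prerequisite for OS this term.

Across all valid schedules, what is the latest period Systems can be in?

Downstream work caps Systems at period 3.
Systems at period 3 is achievable: OS=period 4; Compilers=period 1; Systems=period 3; Physics=period 2.

period 3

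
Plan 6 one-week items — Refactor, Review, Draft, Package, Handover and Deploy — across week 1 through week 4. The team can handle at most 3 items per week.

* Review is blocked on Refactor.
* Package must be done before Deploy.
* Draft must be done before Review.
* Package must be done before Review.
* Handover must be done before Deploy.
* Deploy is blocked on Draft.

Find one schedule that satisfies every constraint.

Review=week 2; Draft=week 1; Handover=week 2; Refactor=week 1; Deploy=week 3; Package=week 1

Checking: Package(week 1) before Deploy(week 3); Draft(week 1) before Review(week 2); Handover(week 2) before Deploy(week 3); Draft(week 1) before Deploy(week 3); Package(week 1) before Review(week 2); Refactor(week 1) before Review(week 2); max 3 per week (cap 3).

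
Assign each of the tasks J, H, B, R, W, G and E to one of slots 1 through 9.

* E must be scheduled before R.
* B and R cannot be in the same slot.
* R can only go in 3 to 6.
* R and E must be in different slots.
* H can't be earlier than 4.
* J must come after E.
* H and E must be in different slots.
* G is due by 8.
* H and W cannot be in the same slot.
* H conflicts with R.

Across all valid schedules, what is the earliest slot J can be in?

Precedence pushes J to at least 2.
J at 2 is achievable: H -> 4; B -> 1; J -> 2; G -> 1; W -> 1; E -> 1; R -> 3.

2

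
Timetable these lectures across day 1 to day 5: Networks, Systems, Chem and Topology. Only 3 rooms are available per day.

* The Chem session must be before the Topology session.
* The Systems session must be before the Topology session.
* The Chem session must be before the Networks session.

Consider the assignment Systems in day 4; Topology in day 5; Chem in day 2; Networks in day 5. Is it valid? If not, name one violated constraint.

Valid

The Chem session must be before the Networks session — holds.
Only 3 rooms are available per day — holds.
The Systems session must be before the Topology session — holds.
The Chem session must be before the Topology session — holds.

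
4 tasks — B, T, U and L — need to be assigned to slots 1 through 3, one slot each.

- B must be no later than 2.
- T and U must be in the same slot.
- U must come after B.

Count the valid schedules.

Splitting on B: it can be 1 (6), 2 (3). Listing each branch's schedules as (T, U, L):
B=1: (2,2,1) (2,2,2) (2,2,3) (3,3,1) (3,3,2) (3,3,3) — 6.
B=2: (3,3,1) (3,3,2) (3,3,3) — 3.
Summing: 6 + 3 = 9.

9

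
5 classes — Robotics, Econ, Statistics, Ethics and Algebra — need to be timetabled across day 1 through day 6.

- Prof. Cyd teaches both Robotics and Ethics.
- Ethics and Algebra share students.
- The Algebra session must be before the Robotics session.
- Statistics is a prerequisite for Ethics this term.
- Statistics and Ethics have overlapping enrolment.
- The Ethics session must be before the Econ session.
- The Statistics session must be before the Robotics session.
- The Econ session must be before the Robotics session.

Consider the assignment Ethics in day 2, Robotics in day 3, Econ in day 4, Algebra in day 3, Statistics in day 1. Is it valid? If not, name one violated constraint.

Statistics is a prerequisite for Ethics this term — holds.
The Algebra session must be before the Robotics session — violated.
Statistics and Ethics have overlapping enrolment — holds.
The Ethics session must be before the Econ session — holds.
The Statistics session must be before the Robotics session — holds.
Prof. Cyd teaches both Robotics and Ethics — holds.
The Econ session must be before the Robotics session — violated.
Ethics and Algebra share students — holds.

No. The Econ session must be before the Robotics session is not satisfied.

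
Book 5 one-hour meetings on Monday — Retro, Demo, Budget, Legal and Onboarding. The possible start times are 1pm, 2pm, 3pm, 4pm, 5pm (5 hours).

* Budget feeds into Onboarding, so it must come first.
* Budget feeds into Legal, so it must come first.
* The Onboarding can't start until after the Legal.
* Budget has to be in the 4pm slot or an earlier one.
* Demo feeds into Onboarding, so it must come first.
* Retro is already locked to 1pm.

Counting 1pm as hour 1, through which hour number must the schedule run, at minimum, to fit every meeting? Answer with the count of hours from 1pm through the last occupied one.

The precedence chain requires at least 3 distinct hours.
3 works (last occupied hour: 3pm): for example Retro=1pm; Budget=1pm; Onboarding=3pm; Demo=1pm; Legal=2pm.

3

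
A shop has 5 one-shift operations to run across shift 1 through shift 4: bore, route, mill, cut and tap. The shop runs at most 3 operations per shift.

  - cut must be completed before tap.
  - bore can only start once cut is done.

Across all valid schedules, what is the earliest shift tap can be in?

shift 2

Precedence pushes tap to at least shift 2.
tap at shift 2 is achievable: tap=shift 2; mill=shift 1; bore=shift 2; route=shift 1; cut=shift 1.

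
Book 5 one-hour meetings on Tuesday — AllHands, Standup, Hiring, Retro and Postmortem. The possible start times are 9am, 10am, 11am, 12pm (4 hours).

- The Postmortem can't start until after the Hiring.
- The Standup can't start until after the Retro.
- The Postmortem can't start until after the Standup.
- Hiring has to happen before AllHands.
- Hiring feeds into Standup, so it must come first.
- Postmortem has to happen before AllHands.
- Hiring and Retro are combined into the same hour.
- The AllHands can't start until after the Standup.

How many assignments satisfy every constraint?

1

Enumerating: Standup -> 10am; Hiring -> 9am; Postmortem -> 11am; Retro -> 9am; AllHands -> 12pm.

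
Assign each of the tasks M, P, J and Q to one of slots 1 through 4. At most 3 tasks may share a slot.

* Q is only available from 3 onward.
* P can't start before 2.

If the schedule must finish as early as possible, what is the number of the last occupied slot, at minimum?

3

With at most 3 per slot and 4 tasks, at least 2 slots are needed.
Q can't be placed before 3, so the schedule must run through at least slot 3.
3 works (last occupied slot: 3): for example M -> 1, Q -> 3, J -> 1, P -> 2.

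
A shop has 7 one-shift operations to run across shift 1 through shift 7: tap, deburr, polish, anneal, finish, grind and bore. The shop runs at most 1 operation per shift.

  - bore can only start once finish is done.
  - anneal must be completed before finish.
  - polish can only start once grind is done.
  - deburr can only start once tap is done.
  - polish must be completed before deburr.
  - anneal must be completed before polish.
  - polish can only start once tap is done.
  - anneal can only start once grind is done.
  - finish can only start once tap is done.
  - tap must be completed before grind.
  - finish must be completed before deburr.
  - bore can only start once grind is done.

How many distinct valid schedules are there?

Splitting on deburr: it can be shift 6 (2), shift 7 (3). Listing each branch's schedules as (tap, polish, anneal, finish, grind, bore) by shift number:
deburr=shift 6: (1,4,3,5,2,7) (1,5,3,4,2,7) — 2.
deburr=shift 7: (1,4,3,5,2,6) (1,5,3,4,2,6) (1,6,3,4,2,5) — 3.
Summing: 2 + 3 = 5.

5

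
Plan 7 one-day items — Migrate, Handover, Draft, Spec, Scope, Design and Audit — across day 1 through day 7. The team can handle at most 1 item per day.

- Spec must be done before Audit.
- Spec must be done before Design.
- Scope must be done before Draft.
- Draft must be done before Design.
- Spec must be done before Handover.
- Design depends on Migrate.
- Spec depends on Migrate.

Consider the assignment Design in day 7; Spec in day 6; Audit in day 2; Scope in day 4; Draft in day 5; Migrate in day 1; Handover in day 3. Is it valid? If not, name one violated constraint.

No. Spec must be done before Audit is not satisfied.

The team can handle at most 1 item per day — holds.
Spec must be done before Handover — violated.
Design depends on Migrate — holds.
Spec depends on Migrate — holds.
Spec must be done before Audit — violated.
Scope must be done before Draft — holds.
Draft must be done before Design — holds.
Spec must be done before Design — holds.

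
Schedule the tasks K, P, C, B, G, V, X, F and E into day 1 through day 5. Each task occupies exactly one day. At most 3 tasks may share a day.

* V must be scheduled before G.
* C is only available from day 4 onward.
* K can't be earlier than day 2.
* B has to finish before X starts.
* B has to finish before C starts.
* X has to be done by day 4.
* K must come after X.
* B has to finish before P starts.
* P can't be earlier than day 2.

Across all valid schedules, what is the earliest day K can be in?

day 3

K is available from day 2; precedence pushes K to at least day 3.
K at day 3 is achievable: P=day 2; V=day 1; B=day 1; K=day 3; G=day 2; F=day 1; X=day 2; E=day 3; C=day 4.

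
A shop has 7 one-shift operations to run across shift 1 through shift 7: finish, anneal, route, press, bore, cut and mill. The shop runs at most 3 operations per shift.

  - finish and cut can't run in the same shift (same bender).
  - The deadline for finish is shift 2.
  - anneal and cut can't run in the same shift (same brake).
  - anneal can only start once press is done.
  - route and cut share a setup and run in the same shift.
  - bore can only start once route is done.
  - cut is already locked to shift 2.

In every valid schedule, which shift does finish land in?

finish's window is shift 1–shift 2.
cut is fixed at shift 2, and finish can't share a shift with cut.
So finish must be shift 1.

shift 1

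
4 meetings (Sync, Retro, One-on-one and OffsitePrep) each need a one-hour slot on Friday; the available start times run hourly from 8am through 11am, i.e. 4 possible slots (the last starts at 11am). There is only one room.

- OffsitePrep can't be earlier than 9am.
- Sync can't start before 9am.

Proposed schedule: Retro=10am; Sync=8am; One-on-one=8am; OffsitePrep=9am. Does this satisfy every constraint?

There is only one room — violated.
OffsitePrep can't be earlier than 9am — holds.
Sync can't start before 9am — violated.

No — it violates: Sync can't start before 9am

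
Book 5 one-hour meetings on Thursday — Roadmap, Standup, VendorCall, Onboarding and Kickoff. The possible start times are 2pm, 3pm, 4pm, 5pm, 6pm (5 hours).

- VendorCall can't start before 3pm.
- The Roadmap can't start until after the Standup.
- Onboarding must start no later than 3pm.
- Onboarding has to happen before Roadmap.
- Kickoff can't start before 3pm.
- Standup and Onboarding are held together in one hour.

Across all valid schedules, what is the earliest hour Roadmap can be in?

3pm

Precedence pushes Roadmap to at least 3pm.
Roadmap at 3pm is achievable: VendorCall=3pm; Kickoff=3pm; Roadmap=3pm; Onboarding=2pm; Standup=2pm.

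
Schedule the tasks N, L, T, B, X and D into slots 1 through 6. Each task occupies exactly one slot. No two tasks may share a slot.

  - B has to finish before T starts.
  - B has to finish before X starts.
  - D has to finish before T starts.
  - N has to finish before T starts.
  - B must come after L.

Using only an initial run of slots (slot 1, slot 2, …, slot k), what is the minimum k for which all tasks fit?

6

The precedence chain requires at least 3 distinct slots.
With at most 1 per slot and 6 tasks, at least 6 slots are needed.
6 works (last occupied slot: 6): for example D -> 4; L -> 1; X -> 6; T -> 5; N -> 3; B -> 2.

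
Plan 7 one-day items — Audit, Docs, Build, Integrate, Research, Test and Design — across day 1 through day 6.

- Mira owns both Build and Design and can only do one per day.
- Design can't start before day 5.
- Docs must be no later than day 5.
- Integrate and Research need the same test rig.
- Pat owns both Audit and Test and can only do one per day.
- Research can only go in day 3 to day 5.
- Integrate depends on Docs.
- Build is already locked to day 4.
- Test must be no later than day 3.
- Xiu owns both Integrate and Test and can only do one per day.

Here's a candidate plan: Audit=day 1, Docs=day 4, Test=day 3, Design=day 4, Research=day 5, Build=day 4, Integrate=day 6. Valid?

Invalid. Mira owns both Build and Design and can only do one per day.

Pat owns both Audit and Test and can only do one per day — holds.
Mira owns both Build and Design and can only do one per day — violated.
Build is already locked to day 4 — holds.
Design can't start before day 5 — violated.
Test must be no later than day 3 — holds.
Docs must be no later than day 5 — holds.
Xiu owns both Integrate and Test and can only do one per day — holds.
Integrate depends on Docs — holds.
Research can only go in day 3 to day 5 — holds.
Integrate and Research need the same test rig — holds.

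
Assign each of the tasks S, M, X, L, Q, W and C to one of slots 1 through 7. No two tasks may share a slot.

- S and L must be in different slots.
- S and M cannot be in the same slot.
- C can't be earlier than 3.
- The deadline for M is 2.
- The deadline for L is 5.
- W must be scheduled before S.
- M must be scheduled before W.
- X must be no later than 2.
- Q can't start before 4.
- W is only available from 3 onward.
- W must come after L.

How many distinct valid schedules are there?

Splitting on S: it can be 5 (4), 6 (10), 7 (18). Listing each branch's schedules as (M, X, L, Q, W, C):
S=5: (1,2,3,6,4,7) (1,2,3,7,4,6) (2,1,3,6,4,7) (2,1,3,7,4,6) — 4.
S=6: (1,2,3,4,5,7) (1,2,3,5,4,7) (1,2,3,7,4,5) (1,2,3,7,5,4) (1,2,4,7,5,3) (2,1,3,4,5,7) (2,1,3,5,4,7) (2,1,3,7,4,5) (2,1,3,7,5,4) (2,1,4,7,5,3) — 10.
S=7: (1,2,3,4,5,6) (1,2,3,4,6,5) (1,2,3,5,4,6) (1,2,3,5,6,4) (1,2,3,6,4,5) (1,2,3,6,5,4) (1,2,4,5,6,3) (1,2,4,6,5,3) (1,2,5,4,6,3) (2,1,3,4,5,6) (2,1,3,4,6,5) (2,1,3,5,4,6) (2,1,3,5,6,4) (2,1,3,6,4,5) (2,1,3,6,5,4) (2,1,4,5,6,3) (2,1,4,6,5,3) (2,1,5,4,6,3) — 18.
Summing: 4 + 10 + 18 = 32.

32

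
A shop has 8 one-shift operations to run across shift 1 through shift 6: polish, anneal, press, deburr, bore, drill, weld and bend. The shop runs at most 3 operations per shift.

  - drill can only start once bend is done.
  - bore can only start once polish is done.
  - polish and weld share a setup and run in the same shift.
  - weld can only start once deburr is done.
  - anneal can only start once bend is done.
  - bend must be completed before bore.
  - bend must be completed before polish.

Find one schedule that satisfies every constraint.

press=shift 1; polish=shift 2; weld=shift 2; bore=shift 3; drill=shift 3; bend=shift 1; anneal=shift 2; deburr=shift 1

Checking: bend(shift 1) before drill(shift 3); deburr(shift 1) before weld(shift 2); bend(shift 1) before polish(shift 2); bend(shift 1) before bore(shift 3); polish(shift 2) before bore(shift 3); bend(shift 1) before anneal(shift 2); polish = weld = shift 2; max 3 per shift (cap 3).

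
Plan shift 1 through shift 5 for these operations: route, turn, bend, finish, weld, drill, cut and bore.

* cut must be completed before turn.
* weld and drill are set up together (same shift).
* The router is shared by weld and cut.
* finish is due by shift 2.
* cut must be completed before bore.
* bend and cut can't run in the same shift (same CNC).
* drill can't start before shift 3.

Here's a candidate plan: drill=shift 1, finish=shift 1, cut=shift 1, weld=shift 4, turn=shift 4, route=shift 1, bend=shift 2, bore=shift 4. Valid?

cut must be completed before bore — holds.
bend and cut can't run in the same shift (same CNC) — holds.
cut must be completed before turn — holds.
finish is due by shift 2 — holds.
The router is shared by weld and cut — holds.
drill can't start before shift 3 — violated.
weld and drill are set up together (same shift) — violated.

Invalid. drill can't start before shift 3.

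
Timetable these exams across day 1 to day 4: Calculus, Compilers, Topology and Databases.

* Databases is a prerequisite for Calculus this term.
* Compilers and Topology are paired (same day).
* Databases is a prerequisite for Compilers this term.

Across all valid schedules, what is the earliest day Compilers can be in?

day 2

Precedence pushes Compilers to at least day 2.
Compilers at day 2 is achievable: Topology -> day 2, Databases -> day 1, Calculus -> day 2, Compilers -> day 2.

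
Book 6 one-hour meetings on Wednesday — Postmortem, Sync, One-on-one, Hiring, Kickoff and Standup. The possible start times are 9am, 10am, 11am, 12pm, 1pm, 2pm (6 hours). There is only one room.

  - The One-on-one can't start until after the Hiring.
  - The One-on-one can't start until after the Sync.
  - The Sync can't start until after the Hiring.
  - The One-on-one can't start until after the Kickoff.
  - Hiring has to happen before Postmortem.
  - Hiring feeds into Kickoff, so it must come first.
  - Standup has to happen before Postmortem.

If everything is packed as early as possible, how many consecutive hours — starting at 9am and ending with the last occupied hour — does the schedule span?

6 hours

The precedence chain requires at least 3 distinct hours.
With at most 1 per hour and 6 meetings, at least 6 hours are needed.
6 works (last occupied hour: 2pm): for example Kickoff -> 11am; One-on-one -> 12pm; Sync -> 10am; Standup -> 1pm; Postmortem -> 2pm; Hiring -> 9am.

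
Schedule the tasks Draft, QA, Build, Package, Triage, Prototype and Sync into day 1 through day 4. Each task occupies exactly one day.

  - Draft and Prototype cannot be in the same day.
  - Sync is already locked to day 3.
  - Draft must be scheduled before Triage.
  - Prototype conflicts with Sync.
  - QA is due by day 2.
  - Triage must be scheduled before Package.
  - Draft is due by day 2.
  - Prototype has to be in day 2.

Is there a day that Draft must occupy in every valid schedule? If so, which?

day 1

Draft's window is day 1–day 2.
Prototype is fixed at day 2, and Draft can't share a day with Prototype.
So Draft must be day 1.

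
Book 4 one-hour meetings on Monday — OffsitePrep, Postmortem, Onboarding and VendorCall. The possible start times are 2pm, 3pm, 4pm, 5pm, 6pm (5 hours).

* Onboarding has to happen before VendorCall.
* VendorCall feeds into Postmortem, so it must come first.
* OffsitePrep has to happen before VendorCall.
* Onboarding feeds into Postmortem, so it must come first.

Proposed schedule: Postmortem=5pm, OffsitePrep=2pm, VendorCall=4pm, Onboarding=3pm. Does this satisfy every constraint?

Onboarding feeds into Postmortem, so it must come first — holds.
OffsitePrep has to happen before VendorCall — holds.
Onboarding has to happen before VendorCall — holds.
VendorCall feeds into Postmortem, so it must come first — holds.

Yes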